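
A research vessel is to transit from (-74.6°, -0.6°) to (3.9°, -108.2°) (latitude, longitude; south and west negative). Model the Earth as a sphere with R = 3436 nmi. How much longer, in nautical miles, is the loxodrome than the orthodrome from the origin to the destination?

Great circle: cos σ = sin φ₁ sin φ₂ + cos φ₁ cos φ₂ cos Δλ,  σ = 1.7170 rad → d_gc = 5899.6 nmi
Rhumb line: Δψ = +2.0691, q = Δφ/Δψ = 0.6622, d_rh = R√(Δφ²+q²Δλ²) = 6357.5 nmi
Excess = 6357.5 − 5899.6 = 457.9 ≈ 458 nmi

458 nmi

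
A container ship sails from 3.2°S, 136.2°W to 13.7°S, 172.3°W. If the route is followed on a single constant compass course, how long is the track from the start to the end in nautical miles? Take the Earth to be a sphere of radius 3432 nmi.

2226 nmi

Δψ = ln[tan(π/4+φ₂/2)/tan(π/4+φ₁/2)] = -0.1855;  Δφ = -0.1833 rad,  Δλ = -0.6301 rad
q = Δφ/Δψ = 0.9877
d = R·√(Δφ² + q²Δλ²) = 3432·0.64874 = 2226 nmi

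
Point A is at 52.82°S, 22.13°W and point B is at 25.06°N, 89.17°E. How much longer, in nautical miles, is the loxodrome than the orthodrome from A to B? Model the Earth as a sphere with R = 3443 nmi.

171 nmi

Great circle: cos σ = sin φ₁ sin φ₂ + cos φ₁ cos φ₂ cos Δλ,  σ = 2.1369 rad → d_gc = 7357.3 nmi
Rhumb line: Δψ = +1.5417, q = Δφ/Δψ = 0.8817, d_rh = R√(Δφ²+q²Δλ²) = 7528.3 nmi
Excess = 7528.3 − 7357.3 = 171.0 ≈ 171 nmi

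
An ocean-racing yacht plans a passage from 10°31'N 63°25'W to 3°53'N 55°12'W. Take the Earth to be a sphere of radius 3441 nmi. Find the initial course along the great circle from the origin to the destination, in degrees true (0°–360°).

128.6°

N = sin Δλ·cos φ₂ = +0.1426;  D = cos φ₁ sin φ₂ − sin φ₁ cos φ₂ cos Δλ = -0.1136
initial course = atan2(N, D) = 128.56°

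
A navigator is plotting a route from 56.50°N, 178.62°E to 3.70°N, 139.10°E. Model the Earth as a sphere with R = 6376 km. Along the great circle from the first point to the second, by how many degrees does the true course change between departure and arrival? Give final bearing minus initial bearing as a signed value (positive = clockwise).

-22.7°

At departure: θ₁ = atan2(sin Δλ cos φ₂, cos φ₁ sin φ₂ − sin φ₁ cos φ₂ cos Δλ) = 226.33°
At arrival: θ₂ = atan2(sin Δλ cos φ₁, −cos φ₂ sin φ₁ + sin φ₂ cos φ₁ cos Δλ) = 203.58°
Δθ = θ₂ − θ₁ = -22.7°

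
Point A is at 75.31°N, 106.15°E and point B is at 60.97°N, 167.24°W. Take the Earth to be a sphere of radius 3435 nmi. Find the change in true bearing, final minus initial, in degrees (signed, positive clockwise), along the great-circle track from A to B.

Initial bearing θ₁ = atan2(sin Δλ cos φ₂, cos φ₁ sin φ₂ − sin φ₁ cos φ₂ cos Δλ) = 68.18°
Final bearing θ₂ = (initial bearing from the destination back to the start) + 180° = 150.98°
Δθ = θ₂ − θ₁ = +82.8°

+82.8°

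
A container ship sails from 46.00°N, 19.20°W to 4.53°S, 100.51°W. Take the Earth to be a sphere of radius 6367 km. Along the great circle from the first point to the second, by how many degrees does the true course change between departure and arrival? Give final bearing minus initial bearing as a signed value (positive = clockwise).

At departure: θ₁ = atan2(sin Δλ cos φ₂, cos φ₁ sin φ₂ − sin φ₁ cos φ₂ cos Δλ) = 260.60°
At arrival: θ₂ = atan2(sin Δλ cos φ₁, −cos φ₂ sin φ₁ + sin φ₂ cos φ₁ cos Δλ) = 223.43°
Δθ = θ₂ − θ₁ = -37.2°

-37.2°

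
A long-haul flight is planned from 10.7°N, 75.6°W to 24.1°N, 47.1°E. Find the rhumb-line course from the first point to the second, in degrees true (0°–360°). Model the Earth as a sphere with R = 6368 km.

83.5°

Meridional parts: M(φ₁)=+0.1878, M(φ₂)=+0.4336 → ΔM = +0.2458;  Δλ = +2.1415 rad
tan C = Δλ / ΔM = +8.7138 → C = 83.45°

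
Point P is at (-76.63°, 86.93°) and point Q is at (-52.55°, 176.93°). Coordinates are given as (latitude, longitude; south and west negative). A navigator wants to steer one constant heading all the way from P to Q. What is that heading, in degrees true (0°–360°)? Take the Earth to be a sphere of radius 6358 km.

55.9°

Δψ = ln[tan(π/4+φ₂/2)/tan(π/4+φ₁/2)] = +1.0620
Δλ = +1.5708 rad (taken the short way round)
course = atan2(Δλ, Δψ) = 55.94°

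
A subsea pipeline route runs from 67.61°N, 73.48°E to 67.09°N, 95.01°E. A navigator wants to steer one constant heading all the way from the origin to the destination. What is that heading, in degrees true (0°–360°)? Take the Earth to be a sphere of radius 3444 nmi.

93.6°

Δψ = ln[tan(π/4+φ₂/2)/tan(π/4+φ₁/2)] = -0.0236
Δλ = +0.3758 rad (taken the short way round)
course = atan2(Δλ, Δψ) = 93.59°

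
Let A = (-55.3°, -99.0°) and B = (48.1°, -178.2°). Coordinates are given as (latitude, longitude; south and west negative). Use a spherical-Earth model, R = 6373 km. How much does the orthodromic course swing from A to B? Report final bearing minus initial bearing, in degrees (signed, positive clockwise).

+9.6°

At departure: θ₁ = atan2(sin Δλ cos φ₂, cos φ₁ sin φ₂ − sin φ₁ cos φ₂ cos Δλ) = 308.76°
At arrival: θ₂ = atan2(sin Δλ cos φ₁, −cos φ₂ sin φ₁ + sin φ₂ cos φ₁ cos Δλ) = 318.34°
Δθ = θ₂ − θ₁ = +9.6°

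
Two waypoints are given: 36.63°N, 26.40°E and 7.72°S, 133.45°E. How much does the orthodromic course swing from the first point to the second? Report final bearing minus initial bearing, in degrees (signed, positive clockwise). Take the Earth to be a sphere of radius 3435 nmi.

+40.1°

At departure: θ₁ = atan2(sin Δλ cos φ₂, cos φ₁ sin φ₂ − sin φ₁ cos φ₂ cos Δλ) = 86.04°
At arrival: θ₂ = atan2(sin Δλ cos φ₁, −cos φ₂ sin φ₁ + sin φ₂ cos φ₁ cos Δλ) = 126.11°
Δθ = θ₂ − θ₁ = +40.1°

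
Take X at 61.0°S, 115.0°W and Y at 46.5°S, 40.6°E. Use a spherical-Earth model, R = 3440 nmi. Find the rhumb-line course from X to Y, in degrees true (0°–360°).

80.9°

Δψ = ln[tan(π/4+φ₂/2)/tan(π/4+φ₁/2)] = +0.4335
Δλ = +2.7157 rad (taken the short way round)
course = atan2(Δλ, Δψ) = 80.93°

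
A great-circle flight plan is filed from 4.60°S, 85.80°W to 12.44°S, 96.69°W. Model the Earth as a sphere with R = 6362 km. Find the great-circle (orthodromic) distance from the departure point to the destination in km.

Haversine: a = sin²(Δφ/2)+cos φ₁ cos φ₂ sin²(Δλ/2) = 0.01344;  σ = 2·atan2(√a,√(1−a))
σ = 13.314° → d = Rσ = 6362·0.23237 = 1478 km

1478 km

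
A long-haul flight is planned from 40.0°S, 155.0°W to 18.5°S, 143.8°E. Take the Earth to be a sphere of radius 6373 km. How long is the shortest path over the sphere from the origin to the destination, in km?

6269 km

cos σ = sin φ₁ sin φ₂ + cos φ₁ cos φ₂ cos Δλ
      = sin(-40.00°)sin(-18.50°) + cos(-40.00°)cos(-18.50°)cos(-61.20°) = 0.5539
σ = 56.363° → d = Rσ = 6373·0.98372 = 6269 km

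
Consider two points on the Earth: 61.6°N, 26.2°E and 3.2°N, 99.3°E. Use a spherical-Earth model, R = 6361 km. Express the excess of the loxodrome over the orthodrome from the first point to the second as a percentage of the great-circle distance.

Great circle: σ = 1.3825 rad → d_gc = Rσ = 8794.3 km
Rhumb: Δφ = -1.0193, Δλ = +1.2758, Δψ = -1.3183, q = Δφ/Δψ = 0.7732 → d_rh = R√(Δφ²+q²Δλ²) = 9022.6 km
Excess = (9022.6 − 8794.3) / 8794.3 = 228.3 / 8794.3 = 2.60% ≈ 2.6%

2.6%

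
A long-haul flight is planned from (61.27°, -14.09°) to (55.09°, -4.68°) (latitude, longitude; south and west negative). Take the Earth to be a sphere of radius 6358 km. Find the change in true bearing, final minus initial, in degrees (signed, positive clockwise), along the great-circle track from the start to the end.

At departure: θ₁ = atan2(sin Δλ cos φ₂, cos φ₁ sin φ₂ − sin φ₁ cos φ₂ cos Δλ) = 137.16°
At arrival: θ₂ = atan2(sin Δλ cos φ₁, −cos φ₂ sin φ₁ + sin φ₂ cos φ₁ cos Δλ) = 145.17°
Δθ = θ₂ − θ₁ = +8.0°

+8.0°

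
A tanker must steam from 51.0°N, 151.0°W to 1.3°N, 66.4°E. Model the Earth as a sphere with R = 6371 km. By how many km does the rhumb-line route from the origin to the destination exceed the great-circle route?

Great circle: cos σ = sin φ₁ sin φ₂ + cos φ₁ cos φ₂ cos Δλ,  σ = 2.0739 rad → d_gc = 13213.1 km
Rhumb line: Δψ = -1.0154, q = Δφ/Δψ = 0.8542, d_rh = R√(Δφ²+q²Δλ²) = 14629.3 km
Excess = 14629.3 − 13213.1 = 1416.2 ≈ 1416 km

1416 km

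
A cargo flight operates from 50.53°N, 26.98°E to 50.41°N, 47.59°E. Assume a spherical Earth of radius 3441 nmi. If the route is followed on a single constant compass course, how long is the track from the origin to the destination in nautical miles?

Δψ = ln[tan(π/4+φ₂/2)/tan(π/4+φ₁/2)] = -0.0033;  Δφ = -0.0021 rad,  Δλ = +0.3597 rad
q = Δφ/Δψ = 0.6365
d = R·√(Δφ² + q²Δλ²) = 3441·0.22896 = 788 nmi

788 nmi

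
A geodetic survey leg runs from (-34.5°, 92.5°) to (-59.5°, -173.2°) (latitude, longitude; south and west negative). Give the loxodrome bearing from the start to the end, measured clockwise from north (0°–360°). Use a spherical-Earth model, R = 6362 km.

Meridional parts: M(φ₁)=-0.6422, M(φ₂)=-1.2996 → ΔM = -0.6574;  Δλ = +1.6458 rad
tan C = Δλ / ΔM = -2.5035 → C = 111.77°

111.8°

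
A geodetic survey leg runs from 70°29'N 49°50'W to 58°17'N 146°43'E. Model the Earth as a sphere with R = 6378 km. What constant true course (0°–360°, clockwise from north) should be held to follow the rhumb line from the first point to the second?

260.0°

Δψ = ln[tan(π/4+φ₂/2)/tan(π/4+φ₁/2)] = -0.5018
Δλ = -2.8527 rad (taken the short way round)
course = atan2(Δλ, Δψ) = 260.02°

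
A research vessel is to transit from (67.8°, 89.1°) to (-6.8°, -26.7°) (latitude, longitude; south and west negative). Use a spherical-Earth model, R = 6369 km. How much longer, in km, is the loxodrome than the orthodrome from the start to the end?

913 km

Great circle: cos σ = sin φ₁ sin φ₂ + cos φ₁ cos φ₂ cos Δλ,  σ = 1.8472 rad → d_gc = 11765.0 km
Rhumb line: Δψ = -1.7476, q = Δφ/Δψ = 0.7450, d_rh = R√(Δφ²+q²Δλ²) = 12678.2 km
Excess = 12678.2 − 11765.0 = 913.2 ≈ 913 km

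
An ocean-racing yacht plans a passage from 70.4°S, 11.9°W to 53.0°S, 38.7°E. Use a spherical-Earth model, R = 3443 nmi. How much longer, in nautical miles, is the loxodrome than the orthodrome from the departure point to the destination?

Great circle: cos σ = sin φ₁ sin φ₂ + cos φ₁ cos φ₂ cos Δλ,  σ = 0.4939 rad → d_gc = 1700.4 nmi
Rhumb line: Δψ = +0.6612, q = Δφ/Δψ = 0.4593, d_rh = R√(Δφ²+q²Δλ²) = 1744.6 nmi
Excess = 1744.6 − 1700.4 = 44.2 ≈ 44 nmi

44 nmi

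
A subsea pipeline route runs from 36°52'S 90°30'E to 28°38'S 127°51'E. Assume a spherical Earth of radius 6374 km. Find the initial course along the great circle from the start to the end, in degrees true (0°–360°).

θ = atan2( sin Δλ·cos φ₂ ,  cos φ₁ sin φ₂ − sin φ₁ cos φ₂ cos Δλ )
  = atan2(+0.5325, +0.0352) = 86.22°

86.2°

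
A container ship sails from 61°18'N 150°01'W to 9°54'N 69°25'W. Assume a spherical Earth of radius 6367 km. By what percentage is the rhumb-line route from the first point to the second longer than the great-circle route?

Great circle: σ = 1.3407 rad → d_gc = Rσ = 8536.2 km
Rhumb: Δφ = -0.8971, Δλ = +1.4067, Δψ = -1.1896, q = Δφ/Δψ = 0.7541 → d_rh = R√(Δφ²+q²Δλ²) = 8845.7 km
Excess = (8845.7 − 8536.2) / 8536.2 = 309.5 / 8536.2 = 3.63% ≈ 3.6%

3.6%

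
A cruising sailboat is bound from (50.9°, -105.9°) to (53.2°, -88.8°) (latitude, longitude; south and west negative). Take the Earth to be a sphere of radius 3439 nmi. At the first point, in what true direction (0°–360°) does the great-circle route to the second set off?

N = sin Δλ·cos φ₂ = +0.1761;  D = cos φ₁ sin φ₂ − sin φ₁ cos φ₂ cos Δλ = +0.0607
initial course = atan2(N, D) = 70.99°

71.0°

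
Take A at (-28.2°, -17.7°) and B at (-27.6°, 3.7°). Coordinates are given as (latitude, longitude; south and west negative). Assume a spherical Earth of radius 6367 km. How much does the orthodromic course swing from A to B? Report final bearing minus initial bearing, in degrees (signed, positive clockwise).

-10.1°

At departure: θ₁ = atan2(sin Δλ cos φ₂, cos φ₁ sin φ₂ − sin φ₁ cos φ₂ cos Δλ) = 93.26°
At arrival: θ₂ = atan2(sin Δλ cos φ₁, −cos φ₂ sin φ₁ + sin φ₂ cos φ₁ cos Δλ) = 83.15°
Δθ = θ₂ − θ₁ = -10.1°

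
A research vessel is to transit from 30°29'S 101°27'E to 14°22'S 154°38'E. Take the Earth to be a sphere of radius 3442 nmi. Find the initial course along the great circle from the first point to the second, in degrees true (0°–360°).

N = sin Δλ·cos φ₂ = +0.7755;  D = cos φ₁ sin φ₂ − sin φ₁ cos φ₂ cos Δλ = +0.0807
initial course = atan2(N, D) = 84.06°

84.1°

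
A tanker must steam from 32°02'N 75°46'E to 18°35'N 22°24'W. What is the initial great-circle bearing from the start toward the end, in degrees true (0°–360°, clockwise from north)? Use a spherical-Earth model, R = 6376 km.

N = sin Δλ·cos φ₂ = -0.9382;  D = cos φ₁ sin φ₂ − sin φ₁ cos φ₂ cos Δλ = +0.3416
initial course = atan2(N, D) = 290.00°

290.0°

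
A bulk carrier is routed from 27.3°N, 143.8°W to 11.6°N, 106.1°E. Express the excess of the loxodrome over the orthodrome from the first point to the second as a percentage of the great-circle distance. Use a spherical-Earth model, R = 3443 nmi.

Great circle: σ = 1.7792 rad → d_gc = Rσ = 6125.9 nmi
Rhumb: Δφ = -0.2740, Δλ = -1.9216, Δψ = -0.2917, q = Δφ/Δψ = 0.9392 → d_rh = R√(Δφ²+q²Δλ²) = 6285.3 nmi
Excess = (6285.3 − 6125.9) / 6125.9 = 159.4 / 6125.9 = 2.60% ≈ 2.6%

2.6%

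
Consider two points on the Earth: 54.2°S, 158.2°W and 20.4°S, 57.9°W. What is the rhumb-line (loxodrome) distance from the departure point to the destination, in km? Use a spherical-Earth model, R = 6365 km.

9363 km

Rhumb course C = atan2(Δλ, Δψ) with Δψ = ln[tan(π/4+φ₂/2)/tan(π/4+φ₁/2)] = +0.7663, Δλ = +1.7506 → C = 66.36°
d = R·|Δφ| / |cos C| = 6365·0.58992 / 0.40101 = 9363 km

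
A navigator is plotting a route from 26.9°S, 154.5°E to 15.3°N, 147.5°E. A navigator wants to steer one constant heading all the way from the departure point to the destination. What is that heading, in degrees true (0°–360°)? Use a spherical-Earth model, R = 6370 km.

Δψ = ln[tan(π/4+φ₂/2)/tan(π/4+φ₁/2)] = +0.7580
Δλ = -0.1222 rad (taken the short way round)
course = atan2(Δλ, Δψ) = 350.84°

350.8°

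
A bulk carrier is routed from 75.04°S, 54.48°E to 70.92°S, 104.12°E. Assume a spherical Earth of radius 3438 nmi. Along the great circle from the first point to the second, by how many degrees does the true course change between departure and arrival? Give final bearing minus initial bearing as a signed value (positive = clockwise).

Initial bearing θ₁ = atan2(sin Δλ cos φ₂, cos φ₁ sin φ₂ − sin φ₁ cos φ₂ cos Δλ) = 99.00°
Final bearing θ₂ = (initial bearing from the destination back to the start) + 180° = 51.26°
Δθ = θ₂ − θ₁ = -47.7°

-47.7°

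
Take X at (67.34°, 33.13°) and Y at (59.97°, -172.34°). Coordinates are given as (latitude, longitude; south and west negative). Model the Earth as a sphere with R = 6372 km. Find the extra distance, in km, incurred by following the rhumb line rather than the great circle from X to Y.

1914 km

Great circle: cos σ = sin φ₁ sin φ₂ + cos φ₁ cos φ₂ cos Δλ,  σ = 0.8958 rad → d_gc = 5708.3 km
Rhumb line: Δψ = -0.2917, q = Δφ/Δψ = 0.4410, d_rh = R√(Δφ²+q²Δλ²) = 7622.4 km
Excess = 7622.4 − 5708.3 = 1914.1 ≈ 1914 km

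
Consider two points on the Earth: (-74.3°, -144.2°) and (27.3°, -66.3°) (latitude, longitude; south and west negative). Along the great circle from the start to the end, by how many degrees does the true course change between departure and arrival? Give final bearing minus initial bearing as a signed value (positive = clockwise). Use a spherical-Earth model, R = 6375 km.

-54.0°

Initial bearing θ₁ = atan2(sin Δλ cos φ₂, cos φ₁ sin φ₂ − sin φ₁ cos φ₂ cos Δλ) = 70.75°
Final bearing θ₂ = (initial bearing from the destination back to the start) + 180° = 16.71°
Δθ = θ₂ − θ₁ = -54.0°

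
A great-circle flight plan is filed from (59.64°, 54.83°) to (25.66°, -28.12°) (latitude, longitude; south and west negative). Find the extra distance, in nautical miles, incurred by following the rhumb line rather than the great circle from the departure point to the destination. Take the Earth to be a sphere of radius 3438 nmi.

186 nmi

Great circle: cos σ = sin φ₁ sin φ₂ + cos φ₁ cos φ₂ cos Δλ,  σ = 1.1268 rad → d_gc = 3873.9 nmi
Rhumb line: Δψ = -0.8408, q = Δφ/Δψ = 0.7053, d_rh = R√(Δφ²+q²Δλ²) = 4059.8 nmi
Excess = 4059.8 − 3873.9 = 185.9 ≈ 186 nmi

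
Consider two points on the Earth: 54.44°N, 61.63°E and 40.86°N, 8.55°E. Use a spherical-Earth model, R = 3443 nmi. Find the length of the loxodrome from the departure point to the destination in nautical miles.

2282 nmi

Rhumb course C = atan2(Δλ, Δψ) with Δψ = ln[tan(π/4+φ₂/2)/tan(π/4+φ₁/2)] = -0.3547, Δλ = -0.9264 → C = 249.05°
d = R·|Δφ| / |cos C| = 3443·0.23702 / 0.35755 = 2282 nmi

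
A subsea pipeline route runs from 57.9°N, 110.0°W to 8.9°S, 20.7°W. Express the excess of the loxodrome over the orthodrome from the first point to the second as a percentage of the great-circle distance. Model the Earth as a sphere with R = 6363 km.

Great circle: σ = 1.6958 rad → d_gc = Rσ = 10790.2 km
Rhumb: Δφ = -1.1659, Δλ = +1.5586, Δψ = -1.4018, q = Δφ/Δψ = 0.8317 → d_rh = R√(Δφ²+q²Δλ²) = 11093.4 km
Excess = (11093.4 − 10790.2) / 10790.2 = 303.2 / 10790.2 = 2.81% ≈ 2.8%

2.8%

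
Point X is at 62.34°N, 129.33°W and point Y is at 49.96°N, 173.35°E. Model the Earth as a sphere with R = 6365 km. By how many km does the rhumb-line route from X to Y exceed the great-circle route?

111 km

Great circle: cos σ = sin φ₁ sin φ₂ + cos φ₁ cos φ₂ cos Δλ,  σ = 0.5747 rad → d_gc = 3658.0 km
Rhumb line: Δψ = -0.3921, q = Δφ/Δψ = 0.5511, d_rh = R√(Δφ²+q²Δλ²) = 3768.9 km
Excess = 3768.9 − 3658.0 = 110.9 ≈ 111 km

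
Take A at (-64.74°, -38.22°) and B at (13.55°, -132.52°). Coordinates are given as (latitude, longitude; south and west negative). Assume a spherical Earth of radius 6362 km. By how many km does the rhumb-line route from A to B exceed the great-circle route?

429 km

Great circle: cos σ = sin φ₁ sin φ₂ + cos φ₁ cos φ₂ cos Δλ,  σ = 1.8162 rad → d_gc = 11555.0 km
Rhumb line: Δψ = +1.7345, q = Δφ/Δψ = 0.7878, d_rh = R√(Δφ²+q²Δλ²) = 11983.9 km
Excess = 11983.9 − 11555.0 = 428.9 ≈ 429 km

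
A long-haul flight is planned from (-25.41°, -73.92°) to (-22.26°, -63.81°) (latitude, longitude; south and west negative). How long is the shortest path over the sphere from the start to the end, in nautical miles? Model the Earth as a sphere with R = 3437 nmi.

586 nmi

cos σ = sin φ₁ sin φ₂ + cos φ₁ cos φ₂ cos Δλ
      = sin(-25.41°)sin(-22.26°) + cos(-25.41°)cos(-22.26°)cos(10.11°) = 0.9855
σ = 9.766° → d = Rσ = 3437·0.17045 = 586 nmi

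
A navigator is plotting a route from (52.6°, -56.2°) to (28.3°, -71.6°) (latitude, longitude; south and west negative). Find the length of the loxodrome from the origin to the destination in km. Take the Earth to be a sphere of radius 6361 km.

Δψ = ln[tan(π/4+φ₂/2)/tan(π/4+φ₁/2)] = -0.5680;  Δφ = -0.4241 rad,  Δλ = -0.2688 rad
q = Δφ/Δψ = 0.7467
d = R·√(Δφ² + q²Δλ²) = 6361·0.46921 = 2985 km

2985 km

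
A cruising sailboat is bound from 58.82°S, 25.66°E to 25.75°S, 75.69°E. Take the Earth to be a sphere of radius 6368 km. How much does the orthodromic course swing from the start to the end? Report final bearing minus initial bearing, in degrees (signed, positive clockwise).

-36.3°

Initial bearing θ₁ = atan2(sin Δλ cos φ₂, cos φ₁ sin φ₂ − sin φ₁ cos φ₂ cos Δλ) = 68.63°
Final bearing θ₂ = (initial bearing from the destination back to the start) + 180° = 32.36°
Δθ = θ₂ − θ₁ = -36.3°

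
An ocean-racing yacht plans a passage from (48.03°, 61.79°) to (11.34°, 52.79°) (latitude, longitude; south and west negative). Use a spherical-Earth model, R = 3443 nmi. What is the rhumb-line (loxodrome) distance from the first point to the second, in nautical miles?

Δψ = ln[tan(π/4+φ₂/2)/tan(π/4+φ₁/2)] = -0.7590;  Δφ = -0.6404 rad,  Δλ = -0.1571 rad
q = Δφ/Δψ = 0.8437
d = R·√(Δφ² + q²Δλ²) = 3443·0.65393 = 2251 nmi

2251 nmi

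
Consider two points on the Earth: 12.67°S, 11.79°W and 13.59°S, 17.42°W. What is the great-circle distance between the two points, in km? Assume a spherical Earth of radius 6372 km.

Haversine: a = sin²(Δφ/2)+cos φ₁ cos φ₂ sin²(Δλ/2) = 0.00235;  σ = 2·atan2(√a,√(1−a))
σ = 5.559° → d = Rσ = 6372·0.09703 = 618 km

618 km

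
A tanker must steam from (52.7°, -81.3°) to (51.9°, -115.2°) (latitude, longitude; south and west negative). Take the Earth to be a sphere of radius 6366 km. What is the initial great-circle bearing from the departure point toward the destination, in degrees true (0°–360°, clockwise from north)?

N = sin Δλ·cos φ₂ = -0.3441;  D = cos φ₁ sin φ₂ − sin φ₁ cos φ₂ cos Δλ = +0.0695
initial course = atan2(N, D) = 281.41°

281.4°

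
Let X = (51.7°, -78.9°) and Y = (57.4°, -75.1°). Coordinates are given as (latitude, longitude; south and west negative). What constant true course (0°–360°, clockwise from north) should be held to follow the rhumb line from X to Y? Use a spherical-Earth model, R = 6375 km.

Meridional parts: M(φ₁)=+1.0577, M(φ₂)=+1.2296 → ΔM = +0.1719;  Δλ = +0.0663 rad
tan C = Δλ / ΔM = +0.3859 → C = 21.10°

21.1°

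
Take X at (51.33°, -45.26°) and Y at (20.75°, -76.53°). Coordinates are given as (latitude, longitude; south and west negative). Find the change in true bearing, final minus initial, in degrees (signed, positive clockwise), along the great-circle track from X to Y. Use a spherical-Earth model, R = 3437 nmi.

At departure: θ₁ = atan2(sin Δλ cos φ₂, cos φ₁ sin φ₂ − sin φ₁ cos φ₂ cos Δλ) = 230.32°
At arrival: θ₂ = atan2(sin Δλ cos φ₁, −cos φ₂ sin φ₁ + sin φ₂ cos φ₁ cos Δλ) = 210.95°
Δθ = θ₂ − θ₁ = -19.4°

-19.4°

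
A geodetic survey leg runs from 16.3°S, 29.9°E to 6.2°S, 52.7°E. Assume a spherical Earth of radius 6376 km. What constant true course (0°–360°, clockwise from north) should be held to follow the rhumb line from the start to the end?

Δψ = ln[tan(π/4+φ₂/2)/tan(π/4+φ₁/2)] = +0.1800
Δλ = +0.3979 rad (taken the short way round)
course = atan2(Δλ, Δψ) = 65.66°

65.7°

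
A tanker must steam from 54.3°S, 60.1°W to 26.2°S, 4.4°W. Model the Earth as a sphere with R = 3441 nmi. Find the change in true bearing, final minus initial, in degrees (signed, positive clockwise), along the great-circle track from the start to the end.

Initial bearing θ₁ = atan2(sin Δλ cos φ₂, cos φ₁ sin φ₂ − sin φ₁ cos φ₂ cos Δλ) = 78.34°
Final bearing θ₂ = (initial bearing from the destination back to the start) + 180° = 39.56°
Δθ = θ₂ − θ₁ = -38.8°

-38.8°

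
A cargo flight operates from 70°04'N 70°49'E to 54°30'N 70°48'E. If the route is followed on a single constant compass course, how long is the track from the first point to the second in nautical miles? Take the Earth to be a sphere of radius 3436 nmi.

Rhumb course C = atan2(Δλ, Δψ) with Δψ = ln[tan(π/4+φ₂/2)/tan(π/4+φ₁/2)] = -0.5997, Δλ = -0.0003 → C = 180.03°
d = R·|Δφ| / |cos C| = 3436·0.27169 / 1.00000 = 934 nmi

934 nmi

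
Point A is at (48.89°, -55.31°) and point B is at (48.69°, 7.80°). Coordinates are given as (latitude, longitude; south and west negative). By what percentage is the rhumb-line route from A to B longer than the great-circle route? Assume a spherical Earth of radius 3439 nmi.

3.1%

Great circle: σ = 0.7040 rad → d_gc = Rσ = 2421.1 nmi
Rhumb: Δφ = -0.0035, Δλ = +1.1015, Δψ = -0.0053, q = Δφ/Δψ = 0.6588 → d_rh = R√(Δφ²+q²Δλ²) = 2495.6 nmi
Excess = (2495.6 − 2421.1) / 2421.1 = 74.5 / 2421.1 = 3.08% ≈ 3.1%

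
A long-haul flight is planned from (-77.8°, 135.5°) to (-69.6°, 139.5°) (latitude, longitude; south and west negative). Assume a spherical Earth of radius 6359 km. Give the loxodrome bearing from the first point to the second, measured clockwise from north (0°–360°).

7.6°

Δψ = ln[tan(π/4+φ₂/2)/tan(π/4+φ₁/2)] = +0.5210
Δλ = +0.0698 rad (taken the short way round)
course = atan2(Δλ, Δψ) = 7.63°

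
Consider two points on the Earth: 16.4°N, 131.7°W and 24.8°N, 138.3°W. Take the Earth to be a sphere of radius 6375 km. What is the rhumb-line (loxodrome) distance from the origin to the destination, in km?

Rhumb course C = atan2(Δλ, Δψ) with Δψ = ln[tan(π/4+φ₂/2)/tan(π/4+φ₁/2)] = +0.1568, Δλ = -0.1152 → C = 323.70°
d = R·|Δφ| / |cos C| = 6375·0.14661 / 0.80591 = 1160 km

1160 km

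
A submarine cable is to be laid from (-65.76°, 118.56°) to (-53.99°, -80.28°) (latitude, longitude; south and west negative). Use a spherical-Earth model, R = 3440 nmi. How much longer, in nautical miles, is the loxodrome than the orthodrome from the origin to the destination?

1282 nmi

Great circle: cos σ = sin φ₁ sin φ₂ + cos φ₁ cos φ₂ cos Δλ,  σ = 1.0366 rad → d_gc = 3565.9 nmi
Rhumb line: Δψ = +0.4144, q = Δφ/Δψ = 0.4957, d_rh = R√(Δφ²+q²Δλ²) = 4848.1 nmi
Excess = 4848.1 − 3565.9 = 1282.2 ≈ 1282 nmi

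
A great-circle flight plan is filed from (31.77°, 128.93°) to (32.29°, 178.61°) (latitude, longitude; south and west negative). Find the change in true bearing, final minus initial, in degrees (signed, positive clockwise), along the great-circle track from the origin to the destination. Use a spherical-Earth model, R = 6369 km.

Initial bearing θ₁ = atan2(sin Δλ cos φ₂, cos φ₁ sin φ₂ − sin φ₁ cos φ₂ cos Δλ) = 75.54°
Final bearing θ₂ = (initial bearing from the destination back to the start) + 180° = 103.13°
Δθ = θ₂ − θ₁ = +27.6°

+27.6°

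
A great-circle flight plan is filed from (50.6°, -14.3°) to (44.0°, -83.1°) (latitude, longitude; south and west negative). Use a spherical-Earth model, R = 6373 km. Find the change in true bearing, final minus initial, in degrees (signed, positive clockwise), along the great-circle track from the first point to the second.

Initial bearing θ₁ = atan2(sin Δλ cos φ₂, cos φ₁ sin φ₂ − sin φ₁ cos φ₂ cos Δλ) = 289.68°
Final bearing θ₂ = (initial bearing from the destination back to the start) + 180° = 236.18°
Δθ = θ₂ − θ₁ = -53.5°

-53.5°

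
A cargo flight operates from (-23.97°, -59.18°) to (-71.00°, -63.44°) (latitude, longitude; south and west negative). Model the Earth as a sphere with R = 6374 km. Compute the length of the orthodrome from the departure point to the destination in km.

Haversine: a = sin²(Δφ/2)+cos φ₁ cos φ₂ sin²(Δλ/2) = 0.15960;  σ = 2·atan2(√a,√(1−a))
σ = 47.094° → d = Rσ = 6374·0.82195 = 5239 km

5239 km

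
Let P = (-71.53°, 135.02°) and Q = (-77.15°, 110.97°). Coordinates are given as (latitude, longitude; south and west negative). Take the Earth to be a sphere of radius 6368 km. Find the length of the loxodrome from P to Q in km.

949 km

Δψ = ln[tan(π/4+φ₂/2)/tan(π/4+φ₁/2)] = -0.3673;  Δφ = -0.0981 rad,  Δλ = -0.4198 rad
q = Δφ/Δψ = 0.2670
d = R·√(Δφ² + q²Δλ²) = 6368·0.14895 = 949 km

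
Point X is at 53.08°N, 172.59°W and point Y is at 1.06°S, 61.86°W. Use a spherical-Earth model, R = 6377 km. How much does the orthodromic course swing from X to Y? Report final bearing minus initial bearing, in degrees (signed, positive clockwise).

+71.0°

Initial bearing θ₁ = atan2(sin Δλ cos φ₂, cos φ₁ sin φ₂ − sin φ₁ cos φ₂ cos Δλ) = 73.79°
Final bearing θ₂ = (initial bearing from the destination back to the start) + 180° = 144.77°
Δθ = θ₂ − θ₁ = +71.0°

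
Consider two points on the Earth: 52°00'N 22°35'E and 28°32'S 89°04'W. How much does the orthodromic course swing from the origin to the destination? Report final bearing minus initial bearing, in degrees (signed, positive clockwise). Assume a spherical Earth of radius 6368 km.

At departure: θ₁ = atan2(sin Δλ cos φ₂, cos φ₁ sin φ₂ − sin φ₁ cos φ₂ cos Δλ) = 267.29°
At arrival: θ₂ = atan2(sin Δλ cos φ₁, −cos φ₂ sin φ₁ + sin φ₂ cos φ₁ cos Δλ) = 224.43°
Δθ = θ₂ − θ₁ = -42.9°

-42.9°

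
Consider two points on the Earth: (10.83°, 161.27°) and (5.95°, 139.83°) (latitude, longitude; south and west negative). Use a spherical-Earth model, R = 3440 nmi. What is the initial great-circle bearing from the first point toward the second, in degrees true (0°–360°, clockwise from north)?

258.8°

θ = atan2( sin Δλ·cos φ₂ ,  cos φ₁ sin φ₂ − sin φ₁ cos φ₂ cos Δλ )
  = atan2(-0.3636, -0.0721) = 258.78°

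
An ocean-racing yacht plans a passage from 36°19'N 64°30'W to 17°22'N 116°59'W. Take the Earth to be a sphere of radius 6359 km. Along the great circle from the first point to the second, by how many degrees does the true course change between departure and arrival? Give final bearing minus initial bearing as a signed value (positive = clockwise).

-25.4°

At departure: θ₁ = atan2(sin Δλ cos φ₂, cos φ₁ sin φ₂ − sin φ₁ cos φ₂ cos Δλ) = 262.20°
At arrival: θ₂ = atan2(sin Δλ cos φ₁, −cos φ₂ sin φ₁ + sin φ₂ cos φ₁ cos Δλ) = 236.76°
Δθ = θ₂ − θ₁ = -25.4°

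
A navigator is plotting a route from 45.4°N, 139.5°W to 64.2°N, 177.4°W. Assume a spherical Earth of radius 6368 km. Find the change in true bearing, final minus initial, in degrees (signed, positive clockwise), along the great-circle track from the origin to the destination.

Initial bearing θ₁ = atan2(sin Δλ cos φ₂, cos φ₁ sin φ₂ − sin φ₁ cos φ₂ cos Δλ) = 325.41°
Final bearing θ₂ = (initial bearing from the destination back to the start) + 180° = 293.65°
Δθ = θ₂ − θ₁ = -31.8°

-31.8°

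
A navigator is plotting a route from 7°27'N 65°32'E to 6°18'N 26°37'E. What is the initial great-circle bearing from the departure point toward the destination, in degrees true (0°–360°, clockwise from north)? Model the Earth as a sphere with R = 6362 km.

θ = atan2( sin Δλ·cos φ₂ ,  cos φ₁ sin φ₂ − sin φ₁ cos φ₂ cos Δλ )
  = atan2(-0.6244, +0.0085) = 270.78°

270.8°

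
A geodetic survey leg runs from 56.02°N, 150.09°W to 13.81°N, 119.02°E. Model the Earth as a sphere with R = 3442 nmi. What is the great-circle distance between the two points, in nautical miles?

4750 nmi

cos σ = sin φ₁ sin φ₂ + cos φ₁ cos φ₂ cos Δλ
      = sin(56.02°)sin(13.81°) + cos(56.02°)cos(13.81°)cos(-90.89°) = 0.1895
σ = 79.076° → d = Rσ = 3442·1.38013 = 4750 nmi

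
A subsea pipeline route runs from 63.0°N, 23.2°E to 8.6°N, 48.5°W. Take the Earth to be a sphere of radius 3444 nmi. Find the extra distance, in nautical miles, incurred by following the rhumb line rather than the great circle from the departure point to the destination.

Great circle: cos σ = sin φ₁ sin φ₂ + cos φ₁ cos φ₂ cos Δλ,  σ = 1.2931 rad → d_gc = 4453.28 nmi
Rhumb line: Δψ = -1.2761, q = Δφ/Δψ = 0.7440, d_rh = R√(Δφ²+q²Δλ²) = 4579.81 nmi
Excess = 4579.81 − 4453.28 = 126.53 ≈ 127 nmi

127 nmi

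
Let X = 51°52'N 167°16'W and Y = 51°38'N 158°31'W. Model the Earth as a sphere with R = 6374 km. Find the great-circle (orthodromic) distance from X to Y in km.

Haversine: a = sin²(Δφ/2)+cos φ₁ cos φ₂ sin²(Δλ/2) = 0.00223;  σ = 2·atan2(√a,√(1−a))
σ = 5.419° → d = Rσ = 6374·0.09458 = 603 km

603 km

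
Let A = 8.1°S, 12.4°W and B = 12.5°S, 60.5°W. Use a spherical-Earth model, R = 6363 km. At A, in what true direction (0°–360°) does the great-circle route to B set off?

N = sin Δλ·cos φ₂ = -0.7267;  D = cos φ₁ sin φ₂ − sin φ₁ cos φ₂ cos Δλ = -0.1224
initial course = atan2(N, D) = 260.44°

260.4°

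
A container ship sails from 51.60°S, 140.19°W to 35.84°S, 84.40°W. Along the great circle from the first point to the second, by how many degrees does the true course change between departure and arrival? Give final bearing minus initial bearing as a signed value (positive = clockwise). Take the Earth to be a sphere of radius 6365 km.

-40.5°

Initial bearing θ₁ = atan2(sin Δλ cos φ₂, cos φ₁ sin φ₂ − sin φ₁ cos φ₂ cos Δλ) = 90.56°
Final bearing θ₂ = (initial bearing from the destination back to the start) + 180° = 50.01°
Δθ = θ₂ − θ₁ = -40.5°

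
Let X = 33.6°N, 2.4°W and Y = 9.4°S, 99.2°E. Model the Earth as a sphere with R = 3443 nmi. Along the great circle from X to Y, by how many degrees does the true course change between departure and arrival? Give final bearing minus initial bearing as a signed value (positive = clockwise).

Initial bearing θ₁ = atan2(sin Δλ cos φ₂, cos φ₁ sin φ₂ − sin φ₁ cos φ₂ cos Δλ) = 91.56°
Final bearing θ₂ = (initial bearing from the destination back to the start) + 180° = 122.44°
Δθ = θ₂ − θ₁ = +30.9°

+30.9°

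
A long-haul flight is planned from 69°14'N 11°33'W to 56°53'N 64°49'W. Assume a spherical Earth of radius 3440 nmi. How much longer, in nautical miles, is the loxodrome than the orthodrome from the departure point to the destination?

46 nmi

Great circle: cos σ = sin φ₁ sin φ₂ + cos φ₁ cos φ₂ cos Δλ,  σ = 0.4533 rad → d_gc = 1559.4 nmi
Rhumb line: Δψ = -0.4841, q = Δφ/Δψ = 0.4453, d_rh = R√(Δφ²+q²Δλ²) = 1605.6 nmi
Excess = 1605.6 − 1559.4 = 46.2 ≈ 46 nmi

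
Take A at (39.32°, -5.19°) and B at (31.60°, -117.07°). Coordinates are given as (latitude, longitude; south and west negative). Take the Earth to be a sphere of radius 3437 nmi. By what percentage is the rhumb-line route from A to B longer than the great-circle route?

Great circle: σ = 1.4842 rad → d_gc = Rσ = 5101.3 nmi
Rhumb: Δφ = -0.1347, Δλ = -1.9527, Δψ = -0.1657, q = Δφ/Δψ = 0.8133 → d_rh = R√(Δφ²+q²Δλ²) = 5477.8 nmi
Excess = (5477.8 − 5101.3) / 5101.3 = 376.5 / 5101.3 = 7.38% ≈ 7.4%

7.4%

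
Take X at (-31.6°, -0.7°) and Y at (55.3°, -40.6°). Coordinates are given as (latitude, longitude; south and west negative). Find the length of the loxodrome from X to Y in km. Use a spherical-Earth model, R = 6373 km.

10407 km

Δψ = ln[tan(π/4+φ₂/2)/tan(π/4+φ₁/2)] = +1.7452;  Δφ = +1.5167 rad,  Δλ = -0.6964 rad
q = Δφ/Δψ = 0.8691
d = R·√(Δφ² + q²Δλ²) = 6373·1.63298 = 10407 km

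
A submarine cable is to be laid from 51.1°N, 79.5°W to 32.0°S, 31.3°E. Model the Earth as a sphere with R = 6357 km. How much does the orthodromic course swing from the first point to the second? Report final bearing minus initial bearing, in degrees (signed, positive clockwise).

Initial bearing θ₁ = atan2(sin Δλ cos φ₂, cos φ₁ sin φ₂ − sin φ₁ cos φ₂ cos Δλ) = 97.08°
Final bearing θ₂ = (initial bearing from the destination back to the start) + 180° = 132.71°
Δθ = θ₂ − θ₁ = +35.6°

+35.6°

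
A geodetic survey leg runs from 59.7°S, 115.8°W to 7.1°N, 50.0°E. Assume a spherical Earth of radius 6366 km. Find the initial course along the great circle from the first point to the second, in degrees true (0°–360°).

162.4°

N = sin Δλ·cos φ₂ = +0.2434;  D = cos φ₁ sin φ₂ − sin φ₁ cos φ₂ cos Δλ = -0.7682
initial course = atan2(N, D) = 162.42°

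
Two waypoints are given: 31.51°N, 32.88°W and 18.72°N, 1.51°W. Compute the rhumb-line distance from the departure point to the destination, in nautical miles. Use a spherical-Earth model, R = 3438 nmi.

1865 nmi

Rhumb course C = atan2(Δλ, Δψ) with Δψ = ln[tan(π/4+φ₂/2)/tan(π/4+φ₁/2)] = -0.2473, Δλ = +0.5475 → C = 114.31°
d = R·|Δφ| / |cos C| = 3438·0.22323 / 0.41161 = 1865 nmi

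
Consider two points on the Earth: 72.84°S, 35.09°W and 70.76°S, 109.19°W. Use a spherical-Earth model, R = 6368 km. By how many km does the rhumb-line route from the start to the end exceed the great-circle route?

Great circle: cos σ = sin φ₁ sin φ₂ + cos φ₁ cos φ₂ cos Δλ,  σ = 0.3798 rad → d_gc = 2418.3 km
Rhumb line: Δψ = +0.1164, q = Δφ/Δψ = 0.3120, d_rh = R√(Δφ²+q²Δλ²) = 2579.9 km
Excess = 2579.9 − 2418.3 = 161.6 ≈ 162 km

162 km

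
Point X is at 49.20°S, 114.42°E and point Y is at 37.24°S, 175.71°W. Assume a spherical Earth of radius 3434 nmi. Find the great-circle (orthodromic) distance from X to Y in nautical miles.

Haversine: a = sin²(Δφ/2)+cos φ₁ cos φ₂ sin²(Δλ/2) = 0.18144;  σ = 2·atan2(√a,√(1−a))
σ = 50.422° → d = Rσ = 3434·0.88003 = 3022 nmi

3022 nmi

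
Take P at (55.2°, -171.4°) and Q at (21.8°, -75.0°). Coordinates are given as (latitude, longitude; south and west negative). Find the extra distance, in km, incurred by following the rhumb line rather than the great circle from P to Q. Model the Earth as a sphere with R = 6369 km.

Great circle: cos σ = sin φ₁ sin φ₂ + cos φ₁ cos φ₂ cos Δλ,  σ = 1.3224 rad → d_gc = 8422.160 km
Rhumb line: Δψ = -0.7703, q = Δφ/Δψ = 0.7567, d_rh = R√(Δφ²+q²Δλ²) = 8918.662 km
Excess = 8918.662 − 8422.160 = 496.502 ≈ 497 km

497 km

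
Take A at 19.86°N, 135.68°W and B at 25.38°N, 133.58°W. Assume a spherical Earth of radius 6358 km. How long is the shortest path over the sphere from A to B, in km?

649 km

cos σ = sin φ₁ sin φ₂ + cos φ₁ cos φ₂ cos Δλ
      = sin(19.86°)sin(25.38°) + cos(19.86°)cos(25.38°)cos(2.10°) = 0.9948
σ = 5.850° → d = Rσ = 6358·0.10210 = 649 km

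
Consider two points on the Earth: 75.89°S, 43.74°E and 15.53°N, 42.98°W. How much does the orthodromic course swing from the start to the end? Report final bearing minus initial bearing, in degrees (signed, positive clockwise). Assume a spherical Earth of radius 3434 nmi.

+68.4°

At departure: θ₁ = atan2(sin Δλ cos φ₂, cos φ₁ sin φ₂ − sin φ₁ cos φ₂ cos Δλ) = 277.04°
At arrival: θ₂ = atan2(sin Δλ cos φ₁, −cos φ₂ sin φ₁ + sin φ₂ cos φ₁ cos Δλ) = 345.46°
Δθ = θ₂ − θ₁ = +68.4°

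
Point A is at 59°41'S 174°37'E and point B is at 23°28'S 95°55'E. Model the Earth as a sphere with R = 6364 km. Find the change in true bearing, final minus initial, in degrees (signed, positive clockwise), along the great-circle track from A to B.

At departure: θ₁ = atan2(sin Δλ cos φ₂, cos φ₁ sin φ₂ − sin φ₁ cos φ₂ cos Δλ) = 267.08°
At arrival: θ₂ = atan2(sin Δλ cos φ₁, −cos φ₂ sin φ₁ + sin φ₂ cos φ₁ cos Δλ) = 326.66°
Δθ = θ₂ − θ₁ = +59.6°

+59.6°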